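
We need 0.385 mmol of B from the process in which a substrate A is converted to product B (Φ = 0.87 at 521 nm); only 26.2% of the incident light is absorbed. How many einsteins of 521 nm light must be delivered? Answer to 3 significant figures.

Product: 0.385 mmol = 3.85×10⁻⁴ mol.
Photons that must be absorbed: 3.85×10⁻⁴ / 0.87 = 4.425×10⁻⁴ mol.
Incident photons needed: 4.425×10⁻⁴ / 0.262 = 0.001689 mol.

0.00169 einstein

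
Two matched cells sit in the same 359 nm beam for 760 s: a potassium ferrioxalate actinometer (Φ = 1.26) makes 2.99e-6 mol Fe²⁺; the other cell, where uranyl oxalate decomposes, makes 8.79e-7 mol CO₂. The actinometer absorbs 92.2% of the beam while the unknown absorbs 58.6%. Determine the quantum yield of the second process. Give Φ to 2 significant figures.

Φ = 0.58

Photons absorbed by the actinometer: 2.99e-6 / 1.26 = 2.373e-6 mol.
Incident flux: 2.373e-6 / 0.922 = 2.574e-6 einstein.
Absorbed by unknown: 0.586 × 2.574e-6 = 1.508e-6 mol.
Φ(unknown) = 8.79e-7 / 1.508e-6 = 0.58.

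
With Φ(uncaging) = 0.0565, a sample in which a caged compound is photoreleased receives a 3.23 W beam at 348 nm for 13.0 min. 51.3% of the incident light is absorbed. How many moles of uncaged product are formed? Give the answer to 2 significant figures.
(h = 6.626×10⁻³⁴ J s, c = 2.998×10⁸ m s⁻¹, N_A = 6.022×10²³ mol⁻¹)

2.1×10⁻⁴ mol

Photon energy at 348 nm: hc/λ = (6.626×10⁻³⁴)(2.998×10⁸)/(348×10⁻⁹) = 5.708×10⁻¹⁹ J.
Energy delivered: (3.23 W)(780 s) = 2519 J.
Photons incident: 2519 / 5.708×10⁻¹⁹ = 4.413×10²¹, i.e. 4.413×10²¹/6.022×10²³ = 0.007328 mol.
Photons absorbed: 0.513 × 0.007328 = 0.003759 mol.
Product: Φ × n_abs = 0.0565 × 0.003759 = 2.124×10⁻⁴ mol.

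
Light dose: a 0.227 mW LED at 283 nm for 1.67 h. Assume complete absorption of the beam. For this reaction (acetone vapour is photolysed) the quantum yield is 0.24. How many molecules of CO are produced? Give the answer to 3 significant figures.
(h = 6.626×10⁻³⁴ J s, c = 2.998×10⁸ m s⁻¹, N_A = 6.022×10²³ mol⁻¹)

Photon energy at 283 nm: hc/λ = (6.626×10⁻³⁴)(2.998×10⁸)/(283×10⁻⁹) = 7.019×10⁻¹⁹ J.
Energy delivered: (0.227 mW)(6012 s) = 1.365 J.
Photons incident: 1.365 / 7.019×10⁻¹⁹ = 1.945×10¹⁸, i.e. 1.945×10¹⁸/6.022×10²³ = 3.230×10⁻⁶ mol.
Product: Φ × n_abs = 0.24 × 3.230×10⁻⁶ = 7.752×10⁻⁷ mol.
As a count: 7.752×10⁻⁷ × 6.022×10²³ = 4.67×10¹⁷.

4.67×10¹⁷ molecules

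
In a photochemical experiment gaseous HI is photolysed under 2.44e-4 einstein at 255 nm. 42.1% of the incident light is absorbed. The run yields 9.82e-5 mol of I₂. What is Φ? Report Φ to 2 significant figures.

Photons absorbed: 0.421 × 2.44e-4 = 1.027e-4 mol.
Φ = 9.82e-5 mol / 1.027e-4 mol photons = 0.96.

Φ = 0.96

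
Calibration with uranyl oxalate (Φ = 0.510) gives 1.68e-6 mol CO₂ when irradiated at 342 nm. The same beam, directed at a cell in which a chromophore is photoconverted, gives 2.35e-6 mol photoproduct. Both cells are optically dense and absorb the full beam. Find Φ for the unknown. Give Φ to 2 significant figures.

Photons absorbed by the actinometer: 1.68e-6 / 0.510 = 3.294e-6 mol.
Φ(unknown) = 2.35e-6 / 3.294e-6 = 0.71.

Φ = 0.71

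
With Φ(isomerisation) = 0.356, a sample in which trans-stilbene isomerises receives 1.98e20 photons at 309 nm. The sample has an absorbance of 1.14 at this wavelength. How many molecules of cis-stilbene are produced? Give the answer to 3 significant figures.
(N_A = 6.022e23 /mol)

6.54e19 molecules

Moles of photons: 1.98e20 / 6.022e23 = 3.288e-4 mol.
Fraction absorbed: 1 − 10^(−1.14) = 0.9276.
Photons absorbed: 0.9276 × 3.288e-4 = 3.050e-4 mol.
Product: Φ × n_abs = 0.356 × 3.050e-4 = 1.086e-4 mol.
As a count: 1.086e-4 × 6.022e23 = 6.54e19.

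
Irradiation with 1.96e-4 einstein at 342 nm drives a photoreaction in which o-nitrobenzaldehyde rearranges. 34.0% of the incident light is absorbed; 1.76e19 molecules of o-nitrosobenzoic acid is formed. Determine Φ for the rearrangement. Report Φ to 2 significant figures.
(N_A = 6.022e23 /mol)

Product: 1.76e19 / 6.022e23 = 2.923e-5 mol.
Photons absorbed: 0.340 × 1.96e-4 = 6.664e-5 mol.
Φ = 2.923e-5 mol / 6.664e-5 mol photons = 0.44.

Φ = 0.44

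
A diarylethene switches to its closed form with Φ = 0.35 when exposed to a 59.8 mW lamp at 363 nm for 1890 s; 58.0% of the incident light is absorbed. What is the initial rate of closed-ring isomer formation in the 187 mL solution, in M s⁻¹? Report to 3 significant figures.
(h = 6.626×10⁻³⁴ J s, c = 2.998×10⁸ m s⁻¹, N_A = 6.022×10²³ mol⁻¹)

Photon energy at 363 nm: hc/λ = (6.626×10⁻³⁴)(2.998×10⁸)/(363×10⁻⁹) = 5.472×10⁻¹⁹ J.
Energy delivered: (59.8 mW)(1890 s) = 113.0 J.
Photons incident: 113.0 / 5.472×10⁻¹⁹ = 2.065×10²⁰, i.e. 2.065×10²⁰/6.022×10²³ = 3.429×10⁻⁴ mol.
Photons absorbed: 0.580 × 3.429×10⁻⁴ = 1.989×10⁻⁴ mol.
Product formed: 0.35 × 1.989×10⁻⁴ = 6.962×10⁻⁵ mol.
Rate: 6.962×10⁻⁵ mol / (1890 s × 0.187 L) = 1.97×10⁻⁷ M s⁻¹.

1.97×10⁻⁷ M s⁻¹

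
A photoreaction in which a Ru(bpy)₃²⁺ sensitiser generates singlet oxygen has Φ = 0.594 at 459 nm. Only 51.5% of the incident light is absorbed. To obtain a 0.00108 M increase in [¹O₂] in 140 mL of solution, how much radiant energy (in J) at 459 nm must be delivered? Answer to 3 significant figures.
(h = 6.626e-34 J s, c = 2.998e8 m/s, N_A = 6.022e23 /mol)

Product: (0.00108 M)(0.14 L) = 1.512e-4 mol.
Photons that must be absorbed: 1.512e-4 / 0.594 = 2.545e-4 mol.
Incident photons needed: 2.545e-4 / 0.515 = 4.942e-4 mol.
Photon energy: hc/λ = 4.328e-19 J; per mole, 2.606e5 J mol⁻¹.
Energy required: 4.942e-4 × 2.606e5 = 129 J.

129 J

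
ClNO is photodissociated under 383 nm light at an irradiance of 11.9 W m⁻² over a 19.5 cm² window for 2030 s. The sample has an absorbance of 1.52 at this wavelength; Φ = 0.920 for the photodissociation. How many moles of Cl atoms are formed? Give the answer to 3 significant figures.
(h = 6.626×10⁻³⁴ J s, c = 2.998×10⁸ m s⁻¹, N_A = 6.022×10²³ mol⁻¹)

1.35×10⁻⁴ mol

Photon energy at 383 nm: hc/λ = (6.626×10⁻³⁴)(2.998×10⁸)/(383×10⁻⁹) = 5.187×10⁻¹⁹ J.
Energy delivered: (11.9 W m⁻²)(19.5×10⁻⁴ m²)(2030 s) = 47.11 J.
Photons incident: 47.11 / 5.187×10⁻¹⁹ = 9.082×10¹⁹, i.e. 9.082×10¹⁹/6.022×10²³ = 1.508×10⁻⁴ mol.
Fraction absorbed: 1 − 10^(−1.52) = 0.9698.
Photons absorbed: 0.9698 × 1.508×10⁻⁴ = 1.462×10⁻⁴ mol.
Product: Φ × n_abs = 0.920 × 1.462×10⁻⁴ = 1.345×10⁻⁴ mol.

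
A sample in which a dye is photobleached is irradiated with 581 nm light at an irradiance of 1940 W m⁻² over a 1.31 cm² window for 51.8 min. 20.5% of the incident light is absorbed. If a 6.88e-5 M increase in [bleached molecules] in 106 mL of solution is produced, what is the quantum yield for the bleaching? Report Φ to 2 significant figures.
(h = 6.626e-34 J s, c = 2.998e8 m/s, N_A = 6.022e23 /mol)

Φ = 0.0093

Product: (6.88e-5 M)(0.106 L) = 7.293e-6 mol.
Photon energy at 581 nm: hc/λ = (6.626e-34)(2.998e8)/(581e-9) = 3.419e-19 J.
Energy delivered: (1940 W m⁻²)(1.31e-4 m²)(3108 s) = 789.9 J.
Photons incident: 789.9 / 3.419e-19 = 2.310e21, i.e. 2.310e21/6.022e23 = 0.003836 mol.
Photons absorbed: 0.205 × 0.003836 = 7.864e-4 mol.
Φ = 7.293e-6 mol / 7.864e-4 mol photons = 0.0093.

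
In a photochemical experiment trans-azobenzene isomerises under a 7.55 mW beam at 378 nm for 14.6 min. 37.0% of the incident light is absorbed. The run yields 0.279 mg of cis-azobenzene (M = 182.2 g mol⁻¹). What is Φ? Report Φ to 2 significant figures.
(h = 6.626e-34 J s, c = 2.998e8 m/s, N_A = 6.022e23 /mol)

Product: 0.279 mg / 182.2 g mol⁻¹ = 1.531e-6 mol.
Photon energy at 378 nm: hc/λ = (6.626e-34)(2.998e8)/(378e-9) = 5.255e-19 J.
Energy delivered: (7.55 mW)(876 s) = 6.614 J.
Photons incident: 6.614 / 5.255e-19 = 1.259e19, i.e. 1.259e19/6.022e23 = 2.091e-5 mol.
Photons absorbed: 0.370 × 2.091e-5 = 7.737e-6 mol.
Φ = 1.531e-6 mol / 7.737e-6 mol photons = 0.20.

Φ = 0.20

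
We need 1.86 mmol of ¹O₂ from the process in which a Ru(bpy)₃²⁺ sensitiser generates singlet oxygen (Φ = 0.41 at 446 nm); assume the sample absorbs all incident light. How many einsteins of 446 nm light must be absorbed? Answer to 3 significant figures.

0.00454 einstein

Product: 1.86 mmol = 0.00186 mol.
Photons that must be absorbed: 0.00186 / 0.41 = 0.004537 mol.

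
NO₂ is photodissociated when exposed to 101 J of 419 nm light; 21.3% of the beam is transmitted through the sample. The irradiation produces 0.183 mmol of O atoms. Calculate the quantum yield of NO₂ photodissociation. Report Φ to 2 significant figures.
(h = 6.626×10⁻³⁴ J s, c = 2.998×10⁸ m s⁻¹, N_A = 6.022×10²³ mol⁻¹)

Φ = 0.66

Product: 0.183 mmol = 1.83×10⁻⁴ mol.
Photon energy at 419 nm: hc/λ = (6.626×10⁻³⁴)(2.998×10⁸)/(419×10⁻⁹) = 4.741×10⁻¹⁹ J.
Photons incident: 101 / 4.741×10⁻¹⁹ = 2.130×10²⁰, i.e. 2.130×10²⁰/6.022×10²³ = 3.537×10⁻⁴ mol.
Fraction absorbed: 1 − 21.3/100 = 0.7870.
Photons absorbed: 0.7870 × 3.537×10⁻⁴ = 2.784×10⁻⁴ mol.
Φ = 1.83×10⁻⁴ mol / 2.784×10⁻⁴ mol photons = 0.66.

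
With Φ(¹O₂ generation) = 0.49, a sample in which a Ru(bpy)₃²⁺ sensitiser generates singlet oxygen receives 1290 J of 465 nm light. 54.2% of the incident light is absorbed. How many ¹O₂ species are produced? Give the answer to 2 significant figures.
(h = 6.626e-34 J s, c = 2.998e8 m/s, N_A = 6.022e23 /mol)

Photon energy at 465 nm: hc/λ = (6.626e-34)(2.998e8)/(465e-9) = 4.272e-19 J.
Photons incident: 1290 / 4.272e-19 = 3.020e21, i.e. 3.020e21/6.022e23 = 0.005015 mol.
Photons absorbed: 0.542 × 0.005015 = 0.002718 mol.
Product: Φ × n_abs = 0.49 × 0.002718 = 0.001332 mol.
As a count: 0.001332 × 6.022e23 = 8.0e20.

8.0e20 species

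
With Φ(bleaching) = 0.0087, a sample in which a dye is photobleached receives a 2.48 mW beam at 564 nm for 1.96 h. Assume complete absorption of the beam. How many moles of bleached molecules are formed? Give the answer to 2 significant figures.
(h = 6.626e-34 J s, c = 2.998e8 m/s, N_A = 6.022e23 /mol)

7.2e-7 mol

Photon energy at 564 nm: hc/λ = (6.626e-34)(2.998e8)/(564e-9) = 3.522e-19 J.
Energy delivered: (2.48 mW)(7056 s) = 17.50 J.
Photons incident: 17.50 / 3.522e-19 = 4.969e19, i.e. 4.969e19/6.022e23 = 8.251e-5 mol.
Product: Φ × n_abs = 0.0087 × 8.251e-5 = 7.178e-7 mol.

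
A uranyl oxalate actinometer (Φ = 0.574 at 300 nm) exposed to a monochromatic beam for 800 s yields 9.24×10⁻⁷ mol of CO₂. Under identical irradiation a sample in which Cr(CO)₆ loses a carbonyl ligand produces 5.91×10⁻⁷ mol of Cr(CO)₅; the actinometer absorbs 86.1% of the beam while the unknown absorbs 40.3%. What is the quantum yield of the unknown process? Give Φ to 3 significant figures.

Photons absorbed by the actinometer: 9.24×10⁻⁷ / 0.574 = 1.610×10⁻⁶ mol.
Incident flux: 1.610×10⁻⁶ / 0.861 = 1.870×10⁻⁶ einstein.
Absorbed by unknown: 0.403 × 1.870×10⁻⁶ = 7.536×10⁻⁷ mol.
Φ(unknown) = 5.91×10⁻⁷ / 7.536×10⁻⁷ = 0.784.

Φ = 0.784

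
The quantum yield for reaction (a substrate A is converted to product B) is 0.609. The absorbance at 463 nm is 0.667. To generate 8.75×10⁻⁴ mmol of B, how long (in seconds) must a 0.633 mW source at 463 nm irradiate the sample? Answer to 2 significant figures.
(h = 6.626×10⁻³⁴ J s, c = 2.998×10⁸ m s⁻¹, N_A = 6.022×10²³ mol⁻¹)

Product: 8.75×10⁻⁴ mmol = 8.75×10⁻⁷ mol.
Photons that must be absorbed: 8.75×10⁻⁷ / 0.609 = 1.437×10⁻⁶ mol.
Fraction absorbed: 1 − 10^(−0.667) = 0.7847.
Incident photons needed: 1.437×10⁻⁶ / 0.7847 = 1.831×10⁻⁶ mol.
Photon energy: hc/λ = 4.290×10⁻¹⁹ J; per mole, 2.583×10⁵ J mol⁻¹.
Energy required: 1.831×10⁻⁶ × 2.583×10⁵ = 0.4729 J.
Time: 0.4729 J / 0.000633 W = 750 s.

t ≈ 750 s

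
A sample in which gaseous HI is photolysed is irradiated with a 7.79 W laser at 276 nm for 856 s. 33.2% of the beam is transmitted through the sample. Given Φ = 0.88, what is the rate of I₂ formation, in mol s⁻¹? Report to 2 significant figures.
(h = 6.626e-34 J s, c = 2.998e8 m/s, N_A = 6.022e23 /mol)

Photon energy at 276 nm: hc/λ = (6.626e-34)(2.998e8)/(276e-9) = 7.197e-19 J.
Energy delivered: (7.79 W)(856 s) = 6668 J.
Photons incident: 6668 / 7.197e-19 = 9.265e21, i.e. 9.265e21/6.022e23 = 0.01539 mol.
Fraction absorbed: 1 − 33.2/100 = 0.6680.
Photons absorbed: 0.6680 × 0.01539 = 0.01028 mol.
Product formed: 0.88 × 0.01028 = 0.009046 mol.
Rate: 0.009046 / 856 s = 1.1e-5 mol s⁻¹.

1.1e-5 mol s⁻¹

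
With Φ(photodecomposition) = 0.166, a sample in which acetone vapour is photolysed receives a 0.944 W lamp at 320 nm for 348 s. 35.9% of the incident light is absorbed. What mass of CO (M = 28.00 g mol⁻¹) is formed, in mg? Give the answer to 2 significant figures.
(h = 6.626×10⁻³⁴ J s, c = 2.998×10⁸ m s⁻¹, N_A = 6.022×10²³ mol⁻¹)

1.5 mg

Photon energy at 320 nm: hc/λ = (6.626×10⁻³⁴)(2.998×10⁸)/(320×10⁻⁹) = 6.208×10⁻¹⁹ J.
Energy delivered: (0.944 W)(348 s) = 328.5 J.
Photons incident: 328.5 / 6.208×10⁻¹⁹ = 5.292×10²⁰, i.e. 5.292×10²⁰/6.022×10²³ = 8.788×10⁻⁴ mol.
Photons absorbed: 0.359 × 8.788×10⁻⁴ = 3.155×10⁻⁴ mol.
Product: Φ × n_abs = 0.166 × 3.155×10⁻⁴ = 5.237×10⁻⁵ mol.
Mass: 5.237×10⁻⁵ × 28.00 = 0.001466 g = 1.5 mg.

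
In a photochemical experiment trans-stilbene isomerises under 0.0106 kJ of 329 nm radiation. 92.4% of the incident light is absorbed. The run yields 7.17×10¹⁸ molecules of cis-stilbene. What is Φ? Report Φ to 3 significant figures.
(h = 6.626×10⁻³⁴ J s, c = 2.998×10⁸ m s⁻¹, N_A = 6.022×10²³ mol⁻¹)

Φ = 0.442

Product: 7.17×10¹⁸ / 6.022×10²³ = 1.191×10⁻⁵ mol.
Photon energy at 329 nm: hc/λ = (6.626×10⁻³⁴)(2.998×10⁸)/(329×10⁻⁹) = 6.038×10⁻¹⁹ J.
Incident energy: 0.0106 kJ = 10.6 J.
Photons incident: 10.6 / 6.038×10⁻¹⁹ = 1.756×10¹⁹, i.e. 1.756×10¹⁹/6.022×10²³ = 2.916×10⁻⁵ mol.
Photons absorbed: 0.924 × 2.916×10⁻⁵ = 2.694×10⁻⁵ mol.
Φ = 1.191×10⁻⁵ mol / 2.694×10⁻⁵ mol photons = 0.442.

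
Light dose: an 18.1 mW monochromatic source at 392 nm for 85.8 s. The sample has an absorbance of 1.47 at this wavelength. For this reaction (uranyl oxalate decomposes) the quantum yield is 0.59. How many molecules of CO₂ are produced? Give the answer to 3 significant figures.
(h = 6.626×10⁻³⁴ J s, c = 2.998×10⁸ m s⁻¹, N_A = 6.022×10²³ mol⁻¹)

Photon energy at 392 nm: hc/λ = (6.626×10⁻³⁴)(2.998×10⁸)/(392×10⁻⁹) = 5.068×10⁻¹⁹ J.
Energy delivered: (18.1 mW)(85.8 s) = 1.553 J.
Photons incident: 1.553 / 5.068×10⁻¹⁹ = 3.064×10¹⁸, i.e. 3.064×10¹⁸/6.022×10²³ = 5.088×10⁻⁶ mol.
Fraction absorbed: 1 − 10^(−1.47) = 0.9661.
Photons absorbed: 0.9661 × 5.088×10⁻⁶ = 4.916×10⁻⁶ mol.
Product: Φ × n_abs = 0.59 × 4.916×10⁻⁶ = 2.900×10⁻⁶ mol.
As a count: 2.900×10⁻⁶ × 6.022×10²³ = 1.75×10¹⁸.

1.75×10¹⁸ molecules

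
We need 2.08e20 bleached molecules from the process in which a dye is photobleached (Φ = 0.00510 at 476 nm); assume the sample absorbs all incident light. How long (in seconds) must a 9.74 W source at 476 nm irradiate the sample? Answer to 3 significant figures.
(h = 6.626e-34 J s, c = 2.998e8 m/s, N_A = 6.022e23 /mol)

t ≈ 1750 s

Product: 2.08e20 / 6.022e23 = 3.454e-4 mol.
Photons that must be absorbed: 3.454e-4 / 0.00510 = 0.06773 mol.
Photon energy: hc/λ = 4.173e-19 J; per mole, 2.513e5 J mol⁻¹.
Energy required: 0.06773 × 2.513e5 = 1.702e4 J.
Time: 1.702e4 J / 9.74 W = 1750 s.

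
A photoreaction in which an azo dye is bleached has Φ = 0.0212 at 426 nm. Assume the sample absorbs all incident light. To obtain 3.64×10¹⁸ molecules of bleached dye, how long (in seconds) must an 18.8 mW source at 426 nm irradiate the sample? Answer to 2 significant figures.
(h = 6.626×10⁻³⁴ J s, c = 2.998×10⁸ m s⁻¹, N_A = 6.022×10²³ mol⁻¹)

t ≈ 4300 s

Product: 3.64×10¹⁸ / 6.022×10²³ = 6.045×10⁻⁶ mol.
Photons that must be absorbed: 6.045×10⁻⁶ / 0.0212 = 2.851×10⁻⁴ mol.
Photon energy: hc/λ = 4.663×10⁻¹⁹ J; per mole, 2.808×10⁵ J mol⁻¹.
Energy required: 2.851×10⁻⁴ × 2.808×10⁵ = 80.06 J.
Time: 80.06 J / 0.0188 W = 4300 s.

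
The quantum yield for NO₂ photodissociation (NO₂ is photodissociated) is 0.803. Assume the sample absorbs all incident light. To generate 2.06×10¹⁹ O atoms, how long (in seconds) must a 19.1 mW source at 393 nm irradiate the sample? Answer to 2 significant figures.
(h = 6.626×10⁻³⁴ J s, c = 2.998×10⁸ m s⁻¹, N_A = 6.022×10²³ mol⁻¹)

Product: 2.06×10¹⁹ / 6.022×10²³ = 3.421×10⁻⁵ mol.
Photons that must be absorbed: 3.421×10⁻⁵ / 0.803 = 4.260×10⁻⁵ mol.
Photon energy: hc/λ = 5.055×10⁻¹⁹ J; per mole, 3.044×10⁵ J mol⁻¹.
Energy required: 4.260×10⁻⁵ × 3.044×10⁵ = 12.97 J.
Time: 12.97 J / 0.0191 W = 680 s.

t ≈ 680 s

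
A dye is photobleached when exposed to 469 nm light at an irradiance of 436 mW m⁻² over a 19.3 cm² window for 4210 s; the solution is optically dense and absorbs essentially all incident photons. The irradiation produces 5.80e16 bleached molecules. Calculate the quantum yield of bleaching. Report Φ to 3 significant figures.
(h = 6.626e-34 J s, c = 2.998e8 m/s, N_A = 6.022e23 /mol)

Product: 5.80e16 / 6.022e23 = 9.631e-8 mol.
Photon energy at 469 nm: hc/λ = (6.626e-34)(2.998e8)/(469e-9) = 4.236e-19 J.
Energy delivered: (436 mW m⁻²)(19.3e-4 m²)(4210 s) = 3.543 J.
Photons incident: 3.543 / 4.236e-19 = 8.364e18, i.e. 8.364e18/6.022e23 = 1.389e-5 mol.
Φ = 9.631e-8 mol / 1.389e-5 mol photons = 0.00693.

Φ = 0.00693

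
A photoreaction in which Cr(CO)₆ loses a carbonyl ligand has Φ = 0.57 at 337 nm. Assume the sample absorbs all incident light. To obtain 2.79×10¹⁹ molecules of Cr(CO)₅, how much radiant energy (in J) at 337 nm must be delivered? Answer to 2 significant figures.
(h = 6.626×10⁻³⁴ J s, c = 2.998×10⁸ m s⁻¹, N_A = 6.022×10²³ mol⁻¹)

29 J

Product: 2.79×10¹⁹ / 6.022×10²³ = 4.633×10⁻⁵ mol.
Photons that must be absorbed: 4.633×10⁻⁵ / 0.57 = 8.128×10⁻⁵ mol.
Photon energy: hc/λ = 5.895×10⁻¹⁹ J; per mole, 3.550×10⁵ J mol⁻¹.
Energy required: 8.128×10⁻⁵ × 3.550×10⁵ = 29 J.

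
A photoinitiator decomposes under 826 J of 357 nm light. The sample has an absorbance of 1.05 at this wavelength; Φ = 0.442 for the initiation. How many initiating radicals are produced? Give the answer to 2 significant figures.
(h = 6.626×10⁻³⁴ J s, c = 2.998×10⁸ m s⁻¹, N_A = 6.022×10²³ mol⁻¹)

Photon energy at 357 nm: hc/λ = (6.626×10⁻³⁴)(2.998×10⁸)/(357×10⁻⁹) = 5.564×10⁻¹⁹ J.
Photons incident: 826 / 5.564×10⁻¹⁹ = 1.485×10²¹, i.e. 1.485×10²¹/6.022×10²³ = 0.002466 mol.
Fraction absorbed: 1 − 10^(−1.05) = 0.9109.
Photons absorbed: 0.9109 × 0.002466 = 0.002246 mol.
Product: Φ × n_abs = 0.442 × 0.002246 = 9.927×10⁻⁴ mol.
As a count: 9.927×10⁻⁴ × 6.022×10²³ = 6.0×10²⁰.

6.0×10²⁰ initiating radicals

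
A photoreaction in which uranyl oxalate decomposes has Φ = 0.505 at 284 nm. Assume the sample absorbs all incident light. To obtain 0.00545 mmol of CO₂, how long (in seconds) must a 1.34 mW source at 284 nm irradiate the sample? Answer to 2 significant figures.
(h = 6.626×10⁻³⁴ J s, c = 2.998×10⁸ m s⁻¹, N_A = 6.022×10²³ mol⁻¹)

t ≈ 3400 s

Product: 0.00545 mmol = 5.45×10⁻⁶ mol.
Photons that must be absorbed: 5.45×10⁻⁶ / 0.505 = 1.079×10⁻⁵ mol.
Photon energy: hc/λ = 6.995×10⁻¹⁹ J; per mole, 4.212×10⁵ J mol⁻¹.
Energy required: 1.079×10⁻⁵ × 4.212×10⁵ = 4.545 J.
Time: 4.545 J / 0.00134 W = 3400 s.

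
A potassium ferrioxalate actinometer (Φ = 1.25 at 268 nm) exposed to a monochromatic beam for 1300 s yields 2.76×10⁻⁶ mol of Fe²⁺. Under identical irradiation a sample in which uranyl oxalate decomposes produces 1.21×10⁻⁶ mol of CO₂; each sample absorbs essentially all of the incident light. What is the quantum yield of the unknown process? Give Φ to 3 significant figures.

Φ = 0.548

Photons absorbed by the actinometer: 2.76×10⁻⁶ / 1.25 = 2.208×10⁻⁶ mol.
Φ(unknown) = 1.21×10⁻⁶ / 2.208×10⁻⁶ = 0.548.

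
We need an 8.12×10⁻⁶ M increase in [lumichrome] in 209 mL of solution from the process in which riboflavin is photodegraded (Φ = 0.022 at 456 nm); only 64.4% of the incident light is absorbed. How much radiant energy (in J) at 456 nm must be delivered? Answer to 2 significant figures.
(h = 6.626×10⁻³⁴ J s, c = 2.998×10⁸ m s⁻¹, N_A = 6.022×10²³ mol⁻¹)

Product: (8.12×10⁻⁶ M)(0.209 L) = 1.697×10⁻⁶ mol.
Photons that must be absorbed: 1.697×10⁻⁶ / 0.022 = 7.714×10⁻⁵ mol.
Incident photons needed: 7.714×10⁻⁵ / 0.644 = 1.198×10⁻⁴ mol.
Photon energy: hc/λ = 4.356×10⁻¹⁹ J; per mole, 2.623×10⁵ J mol⁻¹.
Energy required: 1.198×10⁻⁴ × 2.623×10⁵ = 31 J.

31 J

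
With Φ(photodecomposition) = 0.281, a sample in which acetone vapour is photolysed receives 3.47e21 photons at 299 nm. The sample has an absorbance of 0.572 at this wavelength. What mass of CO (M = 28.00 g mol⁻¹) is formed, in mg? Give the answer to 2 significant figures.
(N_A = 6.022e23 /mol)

33 mg

Moles of photons: 3.47e21 / 6.022e23 = 0.005762 mol.
Fraction absorbed: 1 − 10^(−0.572) = 0.7321.
Photons absorbed: 0.7321 × 0.005762 = 0.004218 mol.
Product: Φ × n_abs = 0.281 × 0.004218 = 0.001185 mol.
Mass: 0.001185 × 28.00 = 0.03318 g = 33 mg.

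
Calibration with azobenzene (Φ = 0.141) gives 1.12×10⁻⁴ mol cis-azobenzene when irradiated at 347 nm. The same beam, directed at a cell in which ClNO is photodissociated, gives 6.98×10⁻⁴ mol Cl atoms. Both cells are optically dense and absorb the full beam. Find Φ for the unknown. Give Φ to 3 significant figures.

Φ = 0.879

Photons absorbed by the actinometer: 1.12×10⁻⁴ / 0.141 = 7.943×10⁻⁴ mol.
Φ(unknown) = 6.98×10⁻⁴ / 7.943×10⁻⁴ = 0.879.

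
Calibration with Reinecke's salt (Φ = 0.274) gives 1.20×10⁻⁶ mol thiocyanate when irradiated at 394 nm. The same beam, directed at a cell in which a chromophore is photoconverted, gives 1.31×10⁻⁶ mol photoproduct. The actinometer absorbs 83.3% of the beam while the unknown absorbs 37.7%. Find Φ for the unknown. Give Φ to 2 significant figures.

Φ = 0.66

Photons absorbed by the actinometer: 1.20×10⁻⁶ / 0.274 = 4.380×10⁻⁶ mol.
Incident flux: 4.380×10⁻⁶ / 0.833 = 5.258×10⁻⁶ einstein.
Absorbed by unknown: 0.377 × 5.258×10⁻⁶ = 1.982×10⁻⁶ mol.
Φ(unknown) = 1.31×10⁻⁶ / 1.982×10⁻⁶ = 0.66.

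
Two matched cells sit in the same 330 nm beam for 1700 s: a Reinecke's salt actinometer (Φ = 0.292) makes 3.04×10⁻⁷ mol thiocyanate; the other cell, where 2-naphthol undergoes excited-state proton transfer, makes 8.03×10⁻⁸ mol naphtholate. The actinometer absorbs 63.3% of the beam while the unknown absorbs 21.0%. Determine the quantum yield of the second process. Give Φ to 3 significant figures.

Φ = 0.232

Photons absorbed by the actinometer: 3.04×10⁻⁷ / 0.292 = 1.041×10⁻⁶ mol.
Incident flux: 1.041×10⁻⁶ / 0.633 = 1.645×10⁻⁶ einstein.
Absorbed by unknown: 0.210 × 1.645×10⁻⁶ = 3.454×10⁻⁷ mol.
Φ(unknown) = 8.03×10⁻⁸ / 3.454×10⁻⁷ = 0.232.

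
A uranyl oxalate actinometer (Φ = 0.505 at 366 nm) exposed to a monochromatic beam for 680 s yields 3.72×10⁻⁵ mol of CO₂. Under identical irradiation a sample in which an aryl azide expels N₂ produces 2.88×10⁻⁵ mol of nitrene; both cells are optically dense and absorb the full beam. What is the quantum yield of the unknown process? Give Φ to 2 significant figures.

Photons absorbed by the actinometer: 3.72×10⁻⁵ / 0.505 = 7.366×10⁻⁵ mol.
Φ(unknown) = 2.88×10⁻⁵ / 7.366×10⁻⁵ = 0.39.

Φ = 0.39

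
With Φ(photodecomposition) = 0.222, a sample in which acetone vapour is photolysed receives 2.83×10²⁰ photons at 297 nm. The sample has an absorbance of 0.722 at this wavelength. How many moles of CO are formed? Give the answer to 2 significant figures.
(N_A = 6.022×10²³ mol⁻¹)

Moles of photons: 2.83×10²⁰ / 6.022×10²³ = 4.699×10⁻⁴ mol.
Fraction absorbed: 1 − 10^(−0.722) = 0.8103.
Photons absorbed: 0.8103 × 4.699×10⁻⁴ = 3.808×10⁻⁴ mol.
Product: Φ × n_abs = 0.222 × 3.808×10⁻⁴ = 8.454×10⁻⁵ mol.

8.5×10⁻⁵ mol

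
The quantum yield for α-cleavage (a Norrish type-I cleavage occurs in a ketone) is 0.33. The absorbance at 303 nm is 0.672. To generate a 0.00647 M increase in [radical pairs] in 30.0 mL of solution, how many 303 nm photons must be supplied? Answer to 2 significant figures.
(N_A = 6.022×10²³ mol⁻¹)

4.5×10²⁰ photons

Product: (0.00647 M)(0.03 L) = 1.941×10⁻⁴ mol.
Photons that must be absorbed: 1.941×10⁻⁴ / 0.33 = 5.882×10⁻⁴ mol.
Fraction absorbed: 1 − 10^(−0.672) = 0.7872.
Incident photons needed: 5.882×10⁻⁴ / 0.7872 = 7.472×10⁻⁴ mol.
Photon count: 7.472×10⁻⁴ × 6.022×10²³ = 4.5×10²⁰.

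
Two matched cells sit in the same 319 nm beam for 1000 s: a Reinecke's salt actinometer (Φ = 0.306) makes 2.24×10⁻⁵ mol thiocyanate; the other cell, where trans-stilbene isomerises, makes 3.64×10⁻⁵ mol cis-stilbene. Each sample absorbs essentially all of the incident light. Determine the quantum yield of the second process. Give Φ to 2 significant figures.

Φ = 0.50

Photons absorbed by the actinometer: 2.24×10⁻⁵ / 0.306 = 7.320×10⁻⁵ mol.
Φ(unknown) = 3.64×10⁻⁵ / 7.320×10⁻⁵ = 0.50.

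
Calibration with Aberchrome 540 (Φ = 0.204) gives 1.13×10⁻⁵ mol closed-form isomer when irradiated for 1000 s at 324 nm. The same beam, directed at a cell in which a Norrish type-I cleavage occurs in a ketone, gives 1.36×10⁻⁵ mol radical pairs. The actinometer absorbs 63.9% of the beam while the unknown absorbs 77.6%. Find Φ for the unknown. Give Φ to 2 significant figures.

Φ = 0.20

Photons absorbed by the actinometer: 1.13×10⁻⁵ / 0.204 = 5.539×10⁻⁵ mol.
Incident flux: 5.539×10⁻⁵ / 0.639 = 8.668×10⁻⁵ einstein.
Absorbed by unknown: 0.776 × 8.668×10⁻⁵ = 6.726×10⁻⁵ mol.
Φ(unknown) = 1.36×10⁻⁵ / 6.726×10⁻⁵ = 0.20.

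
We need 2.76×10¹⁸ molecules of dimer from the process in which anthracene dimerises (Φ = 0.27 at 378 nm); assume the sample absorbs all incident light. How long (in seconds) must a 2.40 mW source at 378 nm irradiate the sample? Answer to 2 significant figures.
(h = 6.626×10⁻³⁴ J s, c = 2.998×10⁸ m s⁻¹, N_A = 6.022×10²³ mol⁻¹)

t ≈ 2200 s

Product: 2.76×10¹⁸ / 6.022×10²³ = 4.583×10⁻⁶ mol.
Photons that must be absorbed: 4.583×10⁻⁶ / 0.27 = 1.697×10⁻⁵ mol.
Photon energy: hc/λ = 5.255×10⁻¹⁹ J; per mole, 3.165×10⁵ J mol⁻¹.
Energy required: 1.697×10⁻⁵ × 3.165×10⁵ = 5.371 J.
Time: 5.371 J / 0.0024 W = 2200 s.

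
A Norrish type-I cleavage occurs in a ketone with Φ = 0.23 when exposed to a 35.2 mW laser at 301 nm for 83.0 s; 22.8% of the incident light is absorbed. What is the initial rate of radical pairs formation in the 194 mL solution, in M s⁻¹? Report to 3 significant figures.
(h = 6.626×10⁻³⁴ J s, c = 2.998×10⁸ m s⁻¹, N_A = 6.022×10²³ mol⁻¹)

2.39×10⁻⁸ M s⁻¹

Photon energy at 301 nm: hc/λ = (6.626×10⁻³⁴)(2.998×10⁸)/(301×10⁻⁹) = 6.600×10⁻¹⁹ J.
Energy delivered: (35.2 mW)(83 s) = 2.922 J.
Photons incident: 2.922 / 6.600×10⁻¹⁹ = 4.427×10¹⁸, i.e. 4.427×10¹⁸/6.022×10²³ = 7.351×10⁻⁶ mol.
Photons absorbed: 0.228 × 7.351×10⁻⁶ = 1.676×10⁻⁶ mol.
Product formed: 0.23 × 1.676×10⁻⁶ = 3.855×10⁻⁷ mol.
Rate: 3.855×10⁻⁷ mol / (83 s × 0.194 L) = 2.39×10⁻⁸ M s⁻¹.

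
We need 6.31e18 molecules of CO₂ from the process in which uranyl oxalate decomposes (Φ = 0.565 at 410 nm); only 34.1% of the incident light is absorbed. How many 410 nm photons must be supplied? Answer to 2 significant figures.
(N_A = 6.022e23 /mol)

Product: 6.31e18 / 6.022e23 = 1.048e-5 mol.
Photons that must be absorbed: 1.048e-5 / 0.565 = 1.855e-5 mol.
Incident photons needed: 1.855e-5 / 0.341 = 5.440e-5 mol.
Photon count: 5.440e-5 × 6.022e23 = 3.3e19.

3.3e19 photons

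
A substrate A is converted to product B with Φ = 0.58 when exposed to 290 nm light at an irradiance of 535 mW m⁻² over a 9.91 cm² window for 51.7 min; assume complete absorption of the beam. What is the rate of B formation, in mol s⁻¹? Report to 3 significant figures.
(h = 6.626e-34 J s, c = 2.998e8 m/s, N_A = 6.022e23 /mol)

7.45e-10 mol s⁻¹

Photon energy at 290 nm: hc/λ = (6.626e-34)(2.998e8)/(290e-9) = 6.850e-19 J.
Energy delivered: (535 mW m⁻²)(9.91e-4 m²)(3102 s) = 1.645 J.
Photons incident: 1.645 / 6.850e-19 = 2.401e18, i.e. 2.401e18/6.022e23 = 3.987e-6 mol.
Product formed: 0.58 × 3.987e-6 = 2.312e-6 mol.
Rate: 2.312e-6 / 3102 s = 7.45e-10 mol s⁻¹.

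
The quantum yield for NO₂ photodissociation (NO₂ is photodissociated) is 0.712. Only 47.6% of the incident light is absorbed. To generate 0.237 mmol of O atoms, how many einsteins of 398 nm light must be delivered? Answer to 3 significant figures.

6.99e-4 einstein

Product: 0.237 mmol = 2.37e-4 mol.
Photons that must be absorbed: 2.37e-4 / 0.712 = 3.329e-4 mol.
Incident photons needed: 3.329e-4 / 0.476 = 6.994e-4 mol.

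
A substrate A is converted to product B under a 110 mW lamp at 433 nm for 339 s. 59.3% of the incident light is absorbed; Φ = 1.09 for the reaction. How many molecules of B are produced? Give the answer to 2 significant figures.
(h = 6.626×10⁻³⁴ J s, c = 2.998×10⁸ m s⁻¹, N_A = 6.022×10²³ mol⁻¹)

Photon energy at 433 nm: hc/λ = (6.626×10⁻³⁴)(2.998×10⁸)/(433×10⁻⁹) = 4.588×10⁻¹⁹ J.
Energy delivered: (110 mW)(339 s) = 37.29 J.
Photons incident: 37.29 / 4.588×10⁻¹⁹ = 8.128×10¹⁹, i.e. 8.128×10¹⁹/6.022×10²³ = 1.350×10⁻⁴ mol.
Photons absorbed: 0.593 × 1.350×10⁻⁴ = 8.005×10⁻⁵ mol.
Product: Φ × n_abs = 1.09 × 8.005×10⁻⁵ = 8.725×10⁻⁵ mol.
As a count: 8.725×10⁻⁵ × 6.022×10²³ = 5.3×10¹⁹.

5.3×10¹⁹ molecules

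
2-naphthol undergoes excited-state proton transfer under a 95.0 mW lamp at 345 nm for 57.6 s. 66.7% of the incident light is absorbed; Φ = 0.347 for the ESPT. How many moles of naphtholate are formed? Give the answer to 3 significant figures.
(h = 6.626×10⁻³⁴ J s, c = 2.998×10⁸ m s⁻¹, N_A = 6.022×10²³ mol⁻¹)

Photon energy at 345 nm: hc/λ = (6.626×10⁻³⁴)(2.998×10⁸)/(345×10⁻⁹) = 5.758×10⁻¹⁹ J.
Energy delivered: (95.0 mW)(57.6 s) = 5.472 J.
Photons incident: 5.472 / 5.758×10⁻¹⁹ = 9.503×10¹⁸, i.e. 9.503×10¹⁸/6.022×10²³ = 1.578×10⁻⁵ mol.
Photons absorbed: 0.667 × 1.578×10⁻⁵ = 1.053×10⁻⁵ mol.
Product: Φ × n_abs = 0.347 × 1.053×10⁻⁵ = 3.654×10⁻⁶ mol.

3.65×10⁻⁶ mol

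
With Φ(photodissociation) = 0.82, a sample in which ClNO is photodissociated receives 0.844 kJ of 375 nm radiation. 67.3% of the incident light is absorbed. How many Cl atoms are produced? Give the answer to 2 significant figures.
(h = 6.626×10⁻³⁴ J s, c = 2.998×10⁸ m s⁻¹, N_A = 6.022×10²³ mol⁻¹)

8.8×10²⁰ atoms

Photon energy at 375 nm: hc/λ = (6.626×10⁻³⁴)(2.998×10⁸)/(375×10⁻⁹) = 5.297×10⁻¹⁹ J.
Incident energy: 0.844 kJ = 844 J.
Photons incident: 844 / 5.297×10⁻¹⁹ = 1.593×10²¹, i.e. 1.593×10²¹/6.022×10²³ = 0.002645 mol.
Photons absorbed: 0.673 × 0.002645 = 0.001780 mol.
Product: Φ × n_abs = 0.82 × 0.001780 = 0.001460 mol.
As a count: 0.001460 × 6.022×10²³ = 8.8×10²⁰.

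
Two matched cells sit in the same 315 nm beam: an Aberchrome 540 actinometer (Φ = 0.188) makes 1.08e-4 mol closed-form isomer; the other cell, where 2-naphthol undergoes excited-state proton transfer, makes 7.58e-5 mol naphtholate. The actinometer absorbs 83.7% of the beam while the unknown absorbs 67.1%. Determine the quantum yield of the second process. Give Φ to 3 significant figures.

Photons absorbed by the actinometer: 1.08e-4 / 0.188 = 5.745e-4 mol.
Incident flux: 5.745e-4 / 0.837 = 6.864e-4 einstein.
Absorbed by unknown: 0.671 × 6.864e-4 = 4.606e-4 mol.
Φ(unknown) = 7.58e-5 / 4.606e-4 = 0.165.

Φ = 0.165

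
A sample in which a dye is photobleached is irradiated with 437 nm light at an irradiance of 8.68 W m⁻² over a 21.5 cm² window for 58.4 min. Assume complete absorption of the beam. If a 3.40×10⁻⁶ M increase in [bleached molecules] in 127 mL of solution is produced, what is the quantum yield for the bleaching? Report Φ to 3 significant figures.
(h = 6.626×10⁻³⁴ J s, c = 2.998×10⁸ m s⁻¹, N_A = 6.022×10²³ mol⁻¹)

Φ = 0.00181

Product: (3.40×10⁻⁶ M)(0.127 L) = 4.318×10⁻⁷ mol.
Photon energy at 437 nm: hc/λ = (6.626×10⁻³⁴)(2.998×10⁸)/(437×10⁻⁹) = 4.546×10⁻¹⁹ J.
Energy delivered: (8.68 W m⁻²)(21.5×10⁻⁴ m²)(3504 s) = 65.39 J.
Photons incident: 65.39 / 4.546×10⁻¹⁹ = 1.438×10²⁰, i.e. 1.438×10²⁰/6.022×10²³ = 2.388×10⁻⁴ mol.
Φ = 4.318×10⁻⁷ mol / 2.388×10⁻⁴ mol photons = 0.00181.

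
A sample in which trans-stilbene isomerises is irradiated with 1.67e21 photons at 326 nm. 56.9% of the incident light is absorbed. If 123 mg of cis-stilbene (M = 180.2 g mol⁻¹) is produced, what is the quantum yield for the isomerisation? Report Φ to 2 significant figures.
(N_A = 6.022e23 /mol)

Product: 123 mg / 180.2 g mol⁻¹ = 6.826e-4 mol.
Moles of photons: 1.67e21 / 6.022e23 = 0.002773 mol.
Photons absorbed: 0.569 × 0.002773 = 0.001578 mol.
Φ = 6.826e-4 mol / 0.001578 mol photons = 0.43.

Φ = 0.43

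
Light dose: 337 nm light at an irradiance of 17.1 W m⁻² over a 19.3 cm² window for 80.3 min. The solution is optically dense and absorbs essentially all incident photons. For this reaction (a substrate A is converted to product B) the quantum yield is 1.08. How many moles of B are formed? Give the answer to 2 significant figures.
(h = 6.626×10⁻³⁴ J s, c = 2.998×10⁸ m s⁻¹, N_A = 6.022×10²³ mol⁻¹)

4.8×10⁻⁴ mol

Photon energy at 337 nm: hc/λ = (6.626×10⁻³⁴)(2.998×10⁸)/(337×10⁻⁹) = 5.895×10⁻¹⁹ J.
Energy delivered: (17.1 W m⁻²)(19.3×10⁻⁴ m²)(4818 s) = 159.0 J.
Photons incident: 159.0 / 5.895×10⁻¹⁹ = 2.697×10²⁰, i.e. 2.697×10²⁰/6.022×10²³ = 4.479×10⁻⁴ mol.
Product: Φ × n_abs = 1.08 × 4.479×10⁻⁴ = 4.837×10⁻⁴ mol.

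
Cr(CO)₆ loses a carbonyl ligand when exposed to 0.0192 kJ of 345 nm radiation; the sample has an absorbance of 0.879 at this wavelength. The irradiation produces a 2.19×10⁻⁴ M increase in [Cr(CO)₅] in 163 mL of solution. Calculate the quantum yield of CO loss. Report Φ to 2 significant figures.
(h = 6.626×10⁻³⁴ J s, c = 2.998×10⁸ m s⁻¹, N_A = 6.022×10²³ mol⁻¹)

Product: (2.19×10⁻⁴ M)(0.163 L) = 3.570×10⁻⁵ mol.
Photon energy at 345 nm: hc/λ = (6.626×10⁻³⁴)(2.998×10⁸)/(345×10⁻⁹) = 5.758×10⁻¹⁹ J.
Incident energy: 0.0192 kJ = 19.2 J.
Photons incident: 19.2 / 5.758×10⁻¹⁹ = 3.334×10¹⁹, i.e. 3.334×10¹⁹/6.022×10²³ = 5.536×10⁻⁵ mol.
Fraction absorbed: 1 − 10^(−0.879) = 0.8679.
Photons absorbed: 0.8679 × 5.536×10⁻⁵ = 4.805×10⁻⁵ mol.
Φ = 3.570×10⁻⁵ mol / 4.805×10⁻⁵ mol photons = 0.74.

Φ = 0.74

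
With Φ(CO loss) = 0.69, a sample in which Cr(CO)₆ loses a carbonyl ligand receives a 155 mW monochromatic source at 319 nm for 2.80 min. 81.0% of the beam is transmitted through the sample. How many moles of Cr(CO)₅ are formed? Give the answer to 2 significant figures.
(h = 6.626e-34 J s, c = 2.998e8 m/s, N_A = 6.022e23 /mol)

9.1e-6 mol

Photon energy at 319 nm: hc/λ = (6.626e-34)(2.998e8)/(319e-9) = 6.227e-19 J.
Energy delivered: (155 mW)(168 s) = 26.04 J.
Photons incident: 26.04 / 6.227e-19 = 4.182e19, i.e. 4.182e19/6.022e23 = 6.945e-5 mol.
Fraction absorbed: 1 − 81.0/100 = 0.1900.
Photons absorbed: 0.1900 × 6.945e-5 = 1.320e-5 mol.
Product: Φ × n_abs = 0.69 × 1.320e-5 = 9.108e-6 mol.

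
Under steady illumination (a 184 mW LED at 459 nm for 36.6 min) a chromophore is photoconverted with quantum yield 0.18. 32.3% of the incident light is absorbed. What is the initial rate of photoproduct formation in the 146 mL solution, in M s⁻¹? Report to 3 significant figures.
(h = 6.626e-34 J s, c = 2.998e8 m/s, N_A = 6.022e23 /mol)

Photon energy at 459 nm: hc/λ = (6.626e-34)(2.998e8)/(459e-9) = 4.328e-19 J.
Energy delivered: (184 mW)(2196 s) = 404.1 J.
Photons incident: 404.1 / 4.328e-19 = 9.337e20, i.e. 9.337e20/6.022e23 = 0.001550 mol.
Photons absorbed: 0.323 × 0.001550 = 5.006e-4 mol.
Product formed: 0.18 × 5.006e-4 = 9.011e-5 mol.
Rate: 9.011e-5 mol / (2196 s × 0.146 L) = 2.81e-7 M s⁻¹.

2.81e-7 M s⁻¹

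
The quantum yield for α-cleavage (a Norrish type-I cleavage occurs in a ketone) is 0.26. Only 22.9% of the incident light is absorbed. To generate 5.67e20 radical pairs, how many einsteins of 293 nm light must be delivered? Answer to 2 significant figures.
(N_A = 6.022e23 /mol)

0.016 einstein

Product: 5.67e20 / 6.022e23 = 9.415e-4 mol.
Photons that must be absorbed: 9.415e-4 / 0.26 = 0.003621 mol.
Incident photons needed: 0.003621 / 0.229 = 0.01581 mol.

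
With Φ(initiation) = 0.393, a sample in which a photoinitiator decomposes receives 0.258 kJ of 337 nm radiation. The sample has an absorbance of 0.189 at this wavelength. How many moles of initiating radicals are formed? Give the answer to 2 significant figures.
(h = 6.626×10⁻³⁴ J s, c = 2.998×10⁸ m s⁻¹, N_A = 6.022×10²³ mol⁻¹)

1.0×10⁻⁴ mol

Photon energy at 337 nm: hc/λ = (6.626×10⁻³⁴)(2.998×10⁸)/(337×10⁻⁹) = 5.895×10⁻¹⁹ J.
Incident energy: 0.258 kJ = 258 J.
Photons incident: 258 / 5.895×10⁻¹⁹ = 4.377×10²⁰, i.e. 4.377×10²⁰/6.022×10²³ = 7.268×10⁻⁴ mol.
Fraction absorbed: 1 − 10^(−0.189) = 0.3529.
Photons absorbed: 0.3529 × 7.268×10⁻⁴ = 2.565×10⁻⁴ mol.
Product: Φ × n_abs = 0.393 × 2.565×10⁻⁴ = 1.008×10⁻⁴ mol.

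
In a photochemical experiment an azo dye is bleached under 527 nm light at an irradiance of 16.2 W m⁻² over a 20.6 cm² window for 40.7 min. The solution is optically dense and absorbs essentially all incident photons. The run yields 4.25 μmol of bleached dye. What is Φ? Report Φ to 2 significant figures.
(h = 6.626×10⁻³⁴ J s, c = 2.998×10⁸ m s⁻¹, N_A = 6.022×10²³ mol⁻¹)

Φ = 0.012

Product: 4.25 μmol = 4.25×10⁻⁶ mol.
Photon energy at 527 nm: hc/λ = (6.626×10⁻³⁴)(2.998×10⁸)/(527×10⁻⁹) = 3.769×10⁻¹⁹ J.
Energy delivered: (16.2 W m⁻²)(20.6×10⁻⁴ m²)(2442 s) = 81.49 J.
Photons incident: 81.49 / 3.769×10⁻¹⁹ = 2.162×10²⁰, i.e. 2.162×10²⁰/6.022×10²³ = 3.590×10⁻⁴ mol.
Φ = 4.25×10⁻⁶ mol / 3.590×10⁻⁴ mol photons = 0.012.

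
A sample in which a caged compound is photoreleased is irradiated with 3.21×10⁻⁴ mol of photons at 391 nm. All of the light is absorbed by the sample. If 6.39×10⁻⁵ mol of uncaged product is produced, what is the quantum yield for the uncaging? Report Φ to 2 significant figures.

Φ = 0.20

Φ = 6.39×10⁻⁵ mol / 3.21×10⁻⁴ mol photons = 0.20.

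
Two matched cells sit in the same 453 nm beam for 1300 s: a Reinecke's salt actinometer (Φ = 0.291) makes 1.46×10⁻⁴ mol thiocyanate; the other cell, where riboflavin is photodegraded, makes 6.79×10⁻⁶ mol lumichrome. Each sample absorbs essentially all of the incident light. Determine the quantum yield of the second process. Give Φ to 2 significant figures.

Φ = 0.014

Photons absorbed by the actinometer: 1.46×10⁻⁴ / 0.291 = 5.017×10⁻⁴ mol.
Φ(unknown) = 6.79×10⁻⁶ / 5.017×10⁻⁴ = 0.014.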